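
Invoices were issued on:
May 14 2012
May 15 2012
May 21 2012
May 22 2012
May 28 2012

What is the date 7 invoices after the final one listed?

Jun 19 2012

Every event lands on a Monday or Tuesday (gaps cycle 1, 6, 1, 6).
So the schedule is: every Monday and Tuesday.
The following Tuesday is May 29 2012.
Next Monday: Jun 4 2012.
The following Tuesday is Jun 5 2012.
The following Monday is Jun 11 2012.
Next Tuesday: Jun 12 2012.
The following Monday is Jun 18 2012.
The following Tuesday is Jun 19 2012.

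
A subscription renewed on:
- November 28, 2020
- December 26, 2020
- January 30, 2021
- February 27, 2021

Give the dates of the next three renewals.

Every date is a Saturday; gaps 28, 35, 28 days.
Each is the last Saturday of its month (at least one falls on the 29th or later, ruling out '4th Saturday').
Last Saturday of March 2021: March 27, 2021.
April 2021 ends with Saturday April 24, 2021.
May 2021 ends with Saturday May 29, 2021.

March 27, 2021; April 24, 2021; May 29, 2021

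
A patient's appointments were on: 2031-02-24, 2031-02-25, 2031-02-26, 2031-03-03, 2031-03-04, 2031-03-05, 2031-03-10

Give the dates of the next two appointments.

2031-03-11, 2031-03-12

The gap pattern 1, 1, 5, 1, 1, 5 repeats every 3 events.
These are the Mondays, Tuesdays and Wednesdays of each week.
The following Tuesday is 2031-03-11.
Next Wednesday: 2031-03-12.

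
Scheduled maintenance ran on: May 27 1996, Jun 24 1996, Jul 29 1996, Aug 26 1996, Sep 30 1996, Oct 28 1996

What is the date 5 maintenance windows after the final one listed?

Mar 31 1997

All Mondays; the gaps (28, 35, 28, 35, 28) vary with month length.
This is the last Monday of each month.
Last Monday of November 1996: Nov 25 1996.
Last Monday of December 1996: Dec 30 1996.
January 1997 ends with Monday Jan 27 1997.
Last Monday of February 1997: Feb 24 1997.
March 1997 ends with Monday Mar 31 1997.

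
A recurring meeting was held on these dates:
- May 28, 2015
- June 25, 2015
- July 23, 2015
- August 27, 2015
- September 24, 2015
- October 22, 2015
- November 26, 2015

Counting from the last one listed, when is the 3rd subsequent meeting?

February 25, 2016

All dates are Thursdays, 28, 28, 35, 28, 28, 35 days apart.
Specifically, the 4th Thursday of each month.
4th Thursday of December 2015: December 24, 2015.
January 2016 — 4th Thursday is January 28, 2016.
February 2016 — 4th Thursday is February 25, 2016.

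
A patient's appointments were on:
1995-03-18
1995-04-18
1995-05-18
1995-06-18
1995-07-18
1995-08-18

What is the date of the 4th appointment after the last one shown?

1995-12-18

Gaps: 31, 30, 31, 30, 31 days — not constant. Every event is on the 18th of the month.
Pattern: the 18th of each month.
September 1995: 1995-09-18.
Next: October 1995 → 1995-10-18.
November 1995: 1995-11-18.
December 1995: 1995-12-18.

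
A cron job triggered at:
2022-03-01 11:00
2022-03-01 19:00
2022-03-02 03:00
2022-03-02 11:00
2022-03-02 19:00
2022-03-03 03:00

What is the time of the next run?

2022-03-03 11:00

Gaps: 8, 8, 8, 8, 8 hours — each event is 8 hours after the previous one.
2022-03-03 03:00 + 8 h = 2022-03-03 11:00.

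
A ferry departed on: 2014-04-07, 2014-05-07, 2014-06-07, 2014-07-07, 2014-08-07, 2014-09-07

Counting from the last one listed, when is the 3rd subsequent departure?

Gaps: 30, 31, 30, 31, 31 days — not constant. Every event is on the 7th of the month.
Pattern: the 7th of each month.
Next: October 2014 → 2014-10-07.
Next: November 2014 → 2014-11-07.
December 2014: 2014-12-07.

2014-12-07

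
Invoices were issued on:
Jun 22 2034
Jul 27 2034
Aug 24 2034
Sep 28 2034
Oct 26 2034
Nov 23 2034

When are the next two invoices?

All dates are Thursdays, 35, 28, 35, 28, 28 days apart.
Specifically, the 4th Thursday of each month.
December 2034 — 4th Thursday is Dec 28 2034.
4th Thursday of January 2035: Jan 25 2035.

Dec 28 2034, Jan 25 2035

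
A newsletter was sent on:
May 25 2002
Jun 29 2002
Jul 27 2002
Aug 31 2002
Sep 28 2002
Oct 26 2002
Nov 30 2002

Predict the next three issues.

These are Saturdays with 35, 28, 35, 28, 28, 35-day gaps.
Each is the final Saturday of its month — Jun 29 2002 is past the 28th, so '4th Saturday' doesn't fit.
December 2002 ends with Saturday Dec 28 2002.
Last Saturday of January 2003: Jan 25 2003.
Last Saturday of February 2003: Feb 22 2003.

Dec 28 2002, Jan 25 2003, Feb 22 2003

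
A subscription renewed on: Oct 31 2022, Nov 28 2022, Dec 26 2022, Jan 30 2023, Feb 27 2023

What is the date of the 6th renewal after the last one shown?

These are Mondays with 28, 28, 35, 28-day gaps.
Each is the final Monday of its month — Oct 31 2022 is past the 28th, so '4th Monday' doesn't fit.
March 2023 ends with Monday Mar 27 2023.
April 2023 ends with Monday Apr 24 2023.
Last Monday of May 2023: May 29 2023.
Last Monday of June 2023: Jun 26 2023.
July 2023 ends with Monday Jul 31 2023.
August 2023 ends with Monday Aug 28 2023.

Aug 28 2023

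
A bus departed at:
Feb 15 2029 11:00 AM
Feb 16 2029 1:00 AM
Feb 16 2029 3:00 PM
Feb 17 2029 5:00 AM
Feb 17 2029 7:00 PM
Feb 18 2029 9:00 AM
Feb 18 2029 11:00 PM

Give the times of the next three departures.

The interval is a steady 14 hours (14, 14, 14, 14, 14, 14).
Feb 18 2029 11:00 PM + 14 h = Feb 19 2029 1:00 PM.
Feb 19 2029 1:00 PM + 14 h = Feb 20 2029 3:00 AM.
Feb 20 2029 3:00 AM + 14 h = Feb 20 2029 5:00 PM.

Feb 19 2029 1:00 PM, Feb 20 2029 3:00 AM, Feb 20 2029 5:00 PM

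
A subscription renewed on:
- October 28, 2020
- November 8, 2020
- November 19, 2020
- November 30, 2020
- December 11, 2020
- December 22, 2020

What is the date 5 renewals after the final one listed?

February 15, 2021

Gaps between consecutive events: 11, 11, 11, 11, 11 days — a constant 11-day interval.
December 22, 2020 + 11 days = January 2, 2021.
January 2, 2021 + 11 days = January 13, 2021.
January 13, 2021 + 11 days = January 24, 2021.
January 24, 2021 + 11 days = February 4, 2021.
February 4, 2021 + 11 days = February 15, 2021.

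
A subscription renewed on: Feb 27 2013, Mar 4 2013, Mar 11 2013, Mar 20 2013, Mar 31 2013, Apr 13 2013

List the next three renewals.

The spacing grows by 2 each time: 5, 7, 9, 11, 13 days.
Next gap: 15 days. Apr 13 2013 + 15 days = Apr 28 2013.
Next gap: 17 days. Apr 28 2013 + 17 days = May 15 2013.
Next gap: 19 days. May 15 2013 + 19 days = Jun 3 2013.

Apr 28 2013, May 15 2013, Jun 3 2013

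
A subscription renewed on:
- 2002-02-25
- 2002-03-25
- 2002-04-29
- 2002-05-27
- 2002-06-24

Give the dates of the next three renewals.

2002-07-29, 2002-08-26, 2002-09-30

Every date is a Monday; gaps 28, 35, 28, 28 days.
Each is the last Monday of its month (at least one falls on the 29th or later, ruling out '4th Monday').
Last Monday of July 2002: 2002-07-29.
August 2002 ends with Monday 2002-08-26.
Last Monday of September 2002: 2002-09-30.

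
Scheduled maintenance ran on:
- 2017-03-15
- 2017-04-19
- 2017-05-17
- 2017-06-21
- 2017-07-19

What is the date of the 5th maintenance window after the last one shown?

2017-12-20

All dates are Wednesdays, 35, 28, 35, 28 days apart.
Specifically, the 3rd Wednesday of each month.
3rd Wednesday of August 2017: 2017-08-16.
3rd Wednesday of September 2017: 2017-09-20.
3rd Wednesday of October 2017: 2017-10-18.
November 2017 — 3rd Wednesday is 2017-11-15.
3rd Wednesday of December 2017: 2017-12-20.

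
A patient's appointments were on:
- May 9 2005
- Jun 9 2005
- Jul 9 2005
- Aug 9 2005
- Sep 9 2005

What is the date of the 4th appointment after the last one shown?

Each date is the 9th; the gaps (31, 30, 31, 31) track the month lengths.
The rule is the 9th of each month.
October 2005: Oct 9 2005.
November 2005: Nov 9 2005.
Next: December 2005 → Dec 9 2005.
Next: January 2006 → Jan 9 2006.

Jan 9 2006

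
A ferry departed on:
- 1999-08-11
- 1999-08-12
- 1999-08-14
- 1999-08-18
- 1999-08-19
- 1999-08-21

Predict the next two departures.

1999-08-25, 1999-08-26

Every event lands on a Wednesday or Thursday or Saturday (gaps cycle 1, 2, 4, 1, 2).
So the schedule is: every Wednesday, Thursday and Saturday.
The following Wednesday is 1999-08-25.
The following Thursday is 1999-08-26.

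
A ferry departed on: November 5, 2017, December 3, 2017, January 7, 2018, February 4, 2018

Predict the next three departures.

March 4, 2018; April 1, 2018; May 6, 2018

All dates are Sundays, 28, 35, 28 days apart.
Specifically, the 1st Sunday of each month.
March 2018 — 1st Sunday is March 4, 2018.
1st Sunday of April 2018: April 1, 2018.
1st Sunday of May 2018: May 6, 2018.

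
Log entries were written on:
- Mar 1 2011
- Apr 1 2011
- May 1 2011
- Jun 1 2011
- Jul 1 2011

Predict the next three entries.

Each date is the 1st; the gaps (31, 30, 31, 30) track the month lengths.
The rule is the 1st of each month.
Next: August 2011 → Aug 1 2011.
Next: September 2011 → Sep 1 2011.
October 2011: Oct 1 2011.

Aug 1 2011, Sep 1 2011, Oct 1 2011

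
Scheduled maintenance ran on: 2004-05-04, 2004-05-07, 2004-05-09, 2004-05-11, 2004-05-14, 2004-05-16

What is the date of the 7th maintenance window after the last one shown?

2004-06-01

Every event lands on a Tuesday or Friday or Sunday (gaps cycle 3, 2, 2, 3, 2).
So the schedule is: every Tuesday, Friday and Sunday.
The following Tuesday is 2004-05-18.
Next Friday: 2004-05-21.
The following Sunday is 2004-05-23.
The following Tuesday is 2004-05-25.
Next Friday: 2004-05-28.
The following Sunday is 2004-05-30.
Next Tuesday: 2004-06-01.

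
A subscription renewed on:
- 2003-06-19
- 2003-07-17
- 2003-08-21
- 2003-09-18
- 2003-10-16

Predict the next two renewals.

These are Thursdays at 28- or 35-day spacing (28, 35, 28, 28).
The pattern: 3rd Thursday of the month.
3rd Thursday of November 2003: 2003-11-20.
December 2003 — 3rd Thursday is 2003-12-18.

2003-11-20, 2003-12-18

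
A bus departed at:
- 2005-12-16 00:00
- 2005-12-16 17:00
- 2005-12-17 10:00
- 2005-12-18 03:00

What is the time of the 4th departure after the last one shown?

2005-12-20 23:00

Spacing: 17, 17, 17 h — constant 17 h.
2005-12-18 03:00 + 17 h = 2005-12-18 20:00.
2005-12-18 20:00 + 17 h = 2005-12-19 13:00.
2005-12-19 13:00 + 17 h = 2005-12-20 06:00.
2005-12-20 06:00 + 17 h = 2005-12-20 23:00.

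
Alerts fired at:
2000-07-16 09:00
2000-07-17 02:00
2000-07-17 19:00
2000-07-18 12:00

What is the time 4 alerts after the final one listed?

The interval is a steady 17 hours (17, 17, 17).
2000-07-18 12:00 + 17 h = 2000-07-19 05:00.
2000-07-19 05:00 + 17 h = 2000-07-19 22:00.
2000-07-19 22:00 + 17 h = 2000-07-20 15:00.
2000-07-20 15:00 + 17 h = 2000-07-21 08:00.

2000-07-21 08:00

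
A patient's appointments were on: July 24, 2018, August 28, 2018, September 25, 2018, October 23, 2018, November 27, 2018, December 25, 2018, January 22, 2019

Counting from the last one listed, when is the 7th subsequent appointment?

These are Tuesdays at 28- or 35-day spacing (35, 28, 28, 35, 28, 28).
The pattern: 4th Tuesday of the month.
4th Tuesday of February 2019: February 26, 2019.
4th Tuesday of March 2019: March 26, 2019.
April 2019 — 4th Tuesday is April 23, 2019.
4th Tuesday of May 2019: May 28, 2019.
4th Tuesday of June 2019: June 25, 2019.
4th Tuesday of July 2019: July 23, 2019.
4th Tuesday of August 2019: August 27, 2019.

August 27, 2019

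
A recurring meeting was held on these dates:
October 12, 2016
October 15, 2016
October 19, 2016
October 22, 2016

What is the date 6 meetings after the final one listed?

November 12, 2016

Every event lands on a Wednesday or Saturday (gaps cycle 3, 4, 3).
So the schedule is: every Wednesday and Saturday.
Next Wednesday: October 26, 2016.
Next Saturday: October 29, 2016.
The following Wednesday is November 2, 2016.
The following Saturday is November 5, 2016.
Next Wednesday: November 9, 2016.
The following Saturday is November 12, 2016.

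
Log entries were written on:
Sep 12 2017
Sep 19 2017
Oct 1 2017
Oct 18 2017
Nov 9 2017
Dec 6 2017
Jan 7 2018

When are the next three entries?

Feb 13 2018, Mar 27 2018, May 13 2018

The spacing grows by 5 each time: 7, 12, 17, 22, 27, 32 days.
Next gap: 37 days. Jan 7 2018 + 37 days = Feb 13 2018.
Next gap: 42 days. Feb 13 2018 + 42 days = Mar 27 2018.
Next gap: 47 days. Mar 27 2018 + 47 days = May 13 2018.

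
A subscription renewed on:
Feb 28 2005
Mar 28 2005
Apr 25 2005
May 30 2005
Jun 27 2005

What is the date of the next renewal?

These are Mondays with 28, 28, 35, 28-day gaps.
Each is the final Monday of its month — May 30 2005 is past the 28th, so '4th Monday' doesn't fit.
July 2005 ends with Monday Jul 25 2005.

Jul 25 2005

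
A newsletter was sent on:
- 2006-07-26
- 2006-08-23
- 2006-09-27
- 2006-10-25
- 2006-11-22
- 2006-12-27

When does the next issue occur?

These are Wednesdays at 28- or 35-day spacing (28, 35, 28, 28, 35).
The pattern: 4th Wednesday of the month.
4th Wednesday of January 2007: 2007-01-24.

2007-01-24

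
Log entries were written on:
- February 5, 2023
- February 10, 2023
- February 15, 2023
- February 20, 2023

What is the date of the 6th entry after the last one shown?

March 22, 2023

The spacing is 5, 5, 5 days — always 5 days.
February 20, 2023 + 5 days = February 25, 2023.
February 25, 2023 + 5 days = March 2, 2023.
March 2, 2023 + 5 days = March 7, 2023.
March 7, 2023 + 5 days = March 12, 2023.
March 12, 2023 + 5 days = March 17, 2023.
March 17, 2023 + 5 days = March 22, 2023.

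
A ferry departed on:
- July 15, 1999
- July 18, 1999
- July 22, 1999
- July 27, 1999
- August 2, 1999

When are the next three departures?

Intervals are 3, 4, 5, 6 days — an arithmetic progression with common difference 1.
Next gap: 7 days. August 2, 1999 + 7 days = August 9, 1999.
Next gap: 8 days. August 9, 1999 + 8 days = August 17, 1999.
Next gap: 9 days. August 17, 1999 + 9 days = August 26, 1999.

August 9, 1999; August 17, 1999; August 26, 1999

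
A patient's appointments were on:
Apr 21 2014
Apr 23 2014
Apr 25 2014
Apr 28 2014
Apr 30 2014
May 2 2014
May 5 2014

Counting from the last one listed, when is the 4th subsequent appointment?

Every event lands on a Monday or Wednesday or Friday (gaps cycle 2, 2, 3, 2, 2, 3).
So the schedule is: every Monday, Wednesday and Friday.
The following Wednesday is May 7 2014.
The following Friday is May 9 2014.
The following Monday is May 12 2014.
Next Wednesday: May 14 2014.

May 14 2014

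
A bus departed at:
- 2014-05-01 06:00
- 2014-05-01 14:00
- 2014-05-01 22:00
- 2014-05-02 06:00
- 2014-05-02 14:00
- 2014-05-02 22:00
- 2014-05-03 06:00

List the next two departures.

2014-05-03 14:00, 2014-05-03 22:00

The interval is a steady 8 hours (8, 8, 8, 8, 8, 8).
2014-05-03 06:00 + 8 h = 2014-05-03 14:00.
2014-05-03 14:00 + 8 h = 2014-05-03 22:00.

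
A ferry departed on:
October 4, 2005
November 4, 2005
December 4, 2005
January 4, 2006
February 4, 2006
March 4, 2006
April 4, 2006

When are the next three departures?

May 4, 2006; June 4, 2006; July 4, 2006

Gaps: 31, 30, 31, 31, 28, 31 days — not constant. Every event is on the 4th of the month.
Pattern: the 4th of each month.
May 2006: May 4, 2006.
Next: June 2006 → June 4, 2006.
Next: July 2006 → July 4, 2006.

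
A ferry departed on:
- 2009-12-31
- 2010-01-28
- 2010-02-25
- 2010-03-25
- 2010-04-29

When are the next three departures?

All Thursdays; the gaps (28, 28, 28, 35) vary with month length.
This is the last Thursday of each month.
Last Thursday of May 2010: 2010-05-27.
Last Thursday of June 2010: 2010-06-24.
Last Thursday of July 2010: 2010-07-29.

2010-05-27, 2010-06-24, 2010-07-29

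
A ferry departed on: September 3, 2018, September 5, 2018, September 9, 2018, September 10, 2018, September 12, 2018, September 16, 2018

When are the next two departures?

September 17, 2018; September 19, 2018

Every event lands on a Monday or Wednesday or Sunday (gaps cycle 2, 4, 1, 2, 4).
So the schedule is: every Monday, Wednesday and Sunday.
Next Monday: September 17, 2018.
The following Wednesday is September 19, 2018.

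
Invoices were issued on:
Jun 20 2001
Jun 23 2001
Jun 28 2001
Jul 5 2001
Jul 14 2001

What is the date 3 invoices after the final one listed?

Aug 22 2001

Intervals are 3, 5, 7, 9 days — an arithmetic progression with common difference 2.
Next gap: 11 days. Jul 14 2001 + 11 days = Jul 25 2001.
Next gap: 13 days. Jul 25 2001 + 13 days = Aug 7 2001.
Next gap: 15 days. Aug 7 2001 + 15 days = Aug 22 2001.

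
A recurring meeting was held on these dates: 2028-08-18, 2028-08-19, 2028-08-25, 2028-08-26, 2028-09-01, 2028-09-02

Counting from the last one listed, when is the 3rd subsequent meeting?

2028-09-15

Every event lands on a Friday or Saturday (gaps cycle 1, 6, 1, 6, 1).
So the schedule is: every Friday and Saturday.
Next Friday: 2028-09-08.
The following Saturday is 2028-09-09.
Next Friday: 2028-09-15.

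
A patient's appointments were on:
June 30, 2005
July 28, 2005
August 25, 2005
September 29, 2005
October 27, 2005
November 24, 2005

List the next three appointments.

All Thursdays; the gaps (28, 28, 35, 28, 28) vary with month length.
This is the last Thursday of each month.
Last Thursday of December 2005: December 29, 2005.
January 2006 ends with Thursday January 26, 2006.
Last Thursday of February 2006: February 23, 2006.

December 29, 2005; January 26, 2006; February 23, 2006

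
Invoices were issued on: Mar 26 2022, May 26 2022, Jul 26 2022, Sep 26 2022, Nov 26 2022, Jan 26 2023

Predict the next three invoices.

The day-of-month is always 26 (61, 61, 62, 61, 61 days between events).
So this recurs on the 26th of every 2 months.
Next: March 2023 → Mar 26 2023.
Next: May 2023 → May 26 2023.
July 2023: Jul 26 2023.

Mar 26 2023, May 26 2023, Jul 26 2023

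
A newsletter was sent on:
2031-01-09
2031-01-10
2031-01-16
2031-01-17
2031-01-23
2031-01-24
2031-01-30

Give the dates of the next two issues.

2031-01-31, 2031-02-06

The gap pattern 1, 6, 1, 6, 1, 6 repeats every 2 events.
These are the Thursdays and Fridays of each week.
The following Friday is 2031-01-31.
The following Thursday is 2031-02-06.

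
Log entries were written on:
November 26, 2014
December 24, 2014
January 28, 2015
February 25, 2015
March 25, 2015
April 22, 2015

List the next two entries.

These are Wednesdays at 28- or 35-day spacing (28, 35, 28, 28, 28).
The pattern: 4th Wednesday of the month.
May 2015 — 4th Wednesday is May 27, 2015.
June 2015 — 4th Wednesday is June 24, 2015.

May 27, 2015; June 24, 2015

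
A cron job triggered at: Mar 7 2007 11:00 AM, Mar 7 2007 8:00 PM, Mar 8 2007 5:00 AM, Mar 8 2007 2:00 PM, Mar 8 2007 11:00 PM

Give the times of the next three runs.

Mar 9 2007 8:00 AM, Mar 9 2007 5:00 PM, Mar 10 2007 2:00 AM

Spacing: 9, 9, 9, 9 h — constant 9 h.
Mar 8 2007 11:00 PM + 9 h = Mar 9 2007 8:00 AM.
Mar 9 2007 8:00 AM + 9 h = Mar 9 2007 5:00 PM.
Mar 9 2007 5:00 PM + 9 h = Mar 10 2007 2:00 AM.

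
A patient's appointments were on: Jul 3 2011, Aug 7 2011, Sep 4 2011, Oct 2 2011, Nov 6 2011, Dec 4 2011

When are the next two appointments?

Jan 1 2012, Feb 5 2012

All dates are Sundays, 35, 28, 28, 35, 28 days apart.
Specifically, the 1st Sunday of each month.
1st Sunday of January 2012: Jan 1 2012.
February 2012 — 1st Sunday is Feb 5 2012.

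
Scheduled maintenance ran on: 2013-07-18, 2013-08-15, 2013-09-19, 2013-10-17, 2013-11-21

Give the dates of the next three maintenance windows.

2013-12-19, 2014-01-16, 2014-02-20

All dates are Thursdays, 28, 35, 28, 35 days apart.
Specifically, the 3rd Thursday of each month.
3rd Thursday of December 2013: 2013-12-19.
3rd Thursday of January 2014: 2014-01-16.
February 2014 — 3rd Thursday is 2014-02-20.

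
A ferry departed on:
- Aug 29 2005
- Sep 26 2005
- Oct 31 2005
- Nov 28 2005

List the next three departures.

These are Mondays with 28, 35, 28-day gaps.
Each is the final Monday of its month — Aug 29 2005 is past the 28th, so '4th Monday' doesn't fit.
Last Monday of December 2005: Dec 26 2005.
Last Monday of January 2006: Jan 30 2006.
Last Monday of February 2006: Feb 27 2006.

Dec 26 2005, Jan 30 2006, Feb 27 2006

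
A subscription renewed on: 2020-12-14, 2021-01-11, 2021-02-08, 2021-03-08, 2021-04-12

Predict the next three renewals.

All dates are Mondays, 28, 28, 28, 35 days apart.
Specifically, the 2nd Monday of each month.
2nd Monday of May 2021: 2021-05-10.
2nd Monday of June 2021: 2021-06-14.
July 2021 — 2nd Monday is 2021-07-12.

2021-05-10, 2021-06-14, 2021-07-12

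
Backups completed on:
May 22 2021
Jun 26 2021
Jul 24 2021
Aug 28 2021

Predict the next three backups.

Gaps: 35, 28, 35 days — a mix of 28 and 35. Every date is a Saturday.
Each is the 4th Saturday of its month.
4th Saturday of September 2021: Sep 25 2021.
4th Saturday of October 2021: Oct 23 2021.
November 2021 — 4th Saturday is Nov 27 2021.

Sep 25 2021, Oct 23 2021, Nov 27 2021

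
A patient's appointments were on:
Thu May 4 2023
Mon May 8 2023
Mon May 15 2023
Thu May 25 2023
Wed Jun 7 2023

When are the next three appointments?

Fri Jun 23 2023, Wed Jul 12 2023, Thu Aug 3 2023

Intervals are 4, 7, 10, 13 days — an arithmetic progression with common difference 3.
Next gap: 16 days. Wed Jun 7 2023 + 16 days = Fri Jun 23 2023.
Next gap: 19 days. Fri Jun 23 2023 + 19 days = Wed Jul 12 2023.
Next gap: 22 days. Wed Jul 12 2023 + 22 days = Thu Aug 3 2023.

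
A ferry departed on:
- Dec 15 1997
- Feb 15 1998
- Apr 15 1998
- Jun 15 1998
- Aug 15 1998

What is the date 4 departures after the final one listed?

Apr 15 1999

The day-of-month is always 15 (62, 59, 61, 61 days between events).
So this recurs on the 15th of every 2 months.
Next: October 1998 → Oct 15 1998.
December 1998: Dec 15 1998.
Next: February 1999 → Feb 15 1999.
April 1999: Apr 15 1999.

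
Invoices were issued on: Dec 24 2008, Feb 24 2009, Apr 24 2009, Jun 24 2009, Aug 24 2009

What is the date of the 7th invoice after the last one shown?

Oct 24 2010

Each date is the 24th; the gaps (62, 59, 61, 61) track the month lengths.
The rule is the 24th of every 2 months.
October 2009: Oct 24 2009.
Next: December 2009 → Dec 24 2009.
February 2010: Feb 24 2010.
April 2010: Apr 24 2010.
June 2010: Jun 24 2010.
Next: August 2010 → Aug 24 2010.
Next: October 2010 → Oct 24 2010.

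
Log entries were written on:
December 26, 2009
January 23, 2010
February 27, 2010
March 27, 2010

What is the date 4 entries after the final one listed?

July 24, 2010

These are Saturdays at 28- or 35-day spacing (28, 35, 28).
The pattern: 4th Saturday of the month.
April 2010 — 4th Saturday is April 24, 2010.
4th Saturday of May 2010: May 22, 2010.
June 2010 — 4th Saturday is June 26, 2010.
July 2010 — 4th Saturday is July 24, 2010.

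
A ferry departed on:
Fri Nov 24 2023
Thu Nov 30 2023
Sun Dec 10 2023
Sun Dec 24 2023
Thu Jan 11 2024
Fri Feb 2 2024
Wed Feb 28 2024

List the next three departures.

Fri Mar 29 2024, Thu May 2 2024, Sun Jun 9 2024

Intervals are 6, 10, 14, 18, 22, 26 days — an arithmetic progression with common difference 4.
Next gap: 30 days. Wed Feb 28 2024 + 30 days = Fri Mar 29 2024.
Next gap: 34 days. Fri Mar 29 2024 + 34 days = Thu May 2 2024.
Next gap: 38 days. Thu May 2 2024 + 38 days = Sun Jun 9 2024.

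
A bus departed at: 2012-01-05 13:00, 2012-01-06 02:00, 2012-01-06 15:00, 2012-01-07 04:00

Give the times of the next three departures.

2012-01-07 17:00, 2012-01-08 06:00, 2012-01-08 19:00

Gaps: 13, 13, 13 hours — each event is 13 hours after the previous one.
2012-01-07 04:00 + 13 h = 2012-01-07 17:00.
2012-01-07 17:00 + 13 h = 2012-01-08 06:00.
2012-01-08 06:00 + 13 h = 2012-01-08 19:00.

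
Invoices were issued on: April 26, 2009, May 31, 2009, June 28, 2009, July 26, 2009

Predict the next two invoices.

August 30, 2009; September 27, 2009

Every date is a Sunday; gaps 35, 28, 28 days.
Each is the last Sunday of its month (at least one falls on the 29th or later, ruling out '4th Sunday').
August 2009 ends with Sunday August 30, 2009.
Last Sunday of September 2009: September 27, 2009.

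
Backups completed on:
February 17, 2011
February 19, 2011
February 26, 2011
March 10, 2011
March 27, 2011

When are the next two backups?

Intervals are 2, 7, 12, 17 days — an arithmetic progression with common difference 5.
Next gap: 22 days. March 27, 2011 + 22 days = April 18, 2011.
Next gap: 27 days. April 18, 2011 + 27 days = May 15, 2011.

April 18, 2011; May 15, 2011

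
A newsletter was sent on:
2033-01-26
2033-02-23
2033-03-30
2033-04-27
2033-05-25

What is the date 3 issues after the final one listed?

These are Wednesdays with 28, 35, 28, 28-day gaps.
Each is the final Wednesday of its month — 2033-03-30 is past the 28th, so '4th Wednesday' doesn't fit.
June 2033 ends with Wednesday 2033-06-29.
July 2033 ends with Wednesday 2033-07-27.
Last Wednesday of August 2033: 2033-08-31.

2033-08-31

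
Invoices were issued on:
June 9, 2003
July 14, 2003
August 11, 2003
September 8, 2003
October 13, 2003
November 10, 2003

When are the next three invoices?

Gaps: 35, 28, 28, 35, 28 days — a mix of 28 and 35. Every date is a Monday.
Each is the 2nd Monday of its month.
2nd Monday of December 2003: December 8, 2003.
2nd Monday of January 2004: January 12, 2004.
2nd Monday of February 2004: February 9, 2004.

December 8, 2003; January 12, 2004; February 9, 2004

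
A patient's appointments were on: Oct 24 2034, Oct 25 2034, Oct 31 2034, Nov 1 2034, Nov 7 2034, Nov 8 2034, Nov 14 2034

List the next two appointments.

Nov 15 2034, Nov 21 2034

The gap pattern 1, 6, 1, 6, 1, 6 repeats every 2 events.
These are the Tuesdays and Wednesdays of each week.
The following Wednesday is Nov 15 2034.
The following Tuesday is Nov 21 2034.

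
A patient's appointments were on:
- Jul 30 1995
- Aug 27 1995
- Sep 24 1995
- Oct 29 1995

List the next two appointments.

All Sundays; the gaps (28, 28, 35) vary with month length.
This is the last Sunday of each month.
November 1995 ends with Sunday Nov 26 1995.
Last Sunday of December 1995: Dec 31 1995.

Nov 26 1995, Dec 31 1995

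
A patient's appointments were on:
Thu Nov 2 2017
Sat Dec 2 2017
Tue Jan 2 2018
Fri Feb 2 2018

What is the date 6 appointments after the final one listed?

Each date is the 2nd; the gaps (30, 31, 31) track the month lengths.
The rule is the 2nd of each month.
Next: March 2018 → Fri Mar 2 2018.
Next: April 2018 → Mon Apr 2 2018.
May 2018: Wed May 2 2018.
Next: June 2018 → Sat Jun 2 2018.
Next: July 2018 → Mon Jul 2 2018.
August 2018: Thu Aug 2 2018.

Thu Aug 2 2018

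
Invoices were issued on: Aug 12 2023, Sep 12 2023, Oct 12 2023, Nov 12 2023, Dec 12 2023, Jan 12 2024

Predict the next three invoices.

Feb 12 2024, Mar 12 2024, Apr 12 2024

The day-of-month is always 12 (31, 30, 31, 30, 31 days between events).
So this recurs on the 12th of each month.
February 2024: Feb 12 2024.
Next: March 2024 → Mar 12 2024.
Next: April 2024 → Apr 12 2024.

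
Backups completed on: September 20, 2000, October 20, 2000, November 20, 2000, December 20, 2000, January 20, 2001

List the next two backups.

Each date is the 20th; the gaps (30, 31, 30, 31) track the month lengths.
The rule is the 20th of each month.
Next: February 2001 → February 20, 2001.
Next: March 2001 → March 20, 2001.

February 20, 2001; March 20, 2001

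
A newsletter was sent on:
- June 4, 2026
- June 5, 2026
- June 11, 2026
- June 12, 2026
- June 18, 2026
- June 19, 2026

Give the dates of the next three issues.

June 25, 2026; June 26, 2026; July 2, 2026

Every event lands on a Thursday or Friday (gaps cycle 1, 6, 1, 6, 1).
So the schedule is: every Thursday and Friday.
Next Thursday: June 25, 2026.
The following Friday is June 26, 2026.
Next Thursday: July 2, 2026.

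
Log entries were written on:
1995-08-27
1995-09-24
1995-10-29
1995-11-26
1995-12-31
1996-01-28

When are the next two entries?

1996-02-25, 1996-03-31

These are Sundays with 28, 35, 28, 35, 28-day gaps.
Each is the final Sunday of its month — 1995-10-29 is past the 28th, so '4th Sunday' doesn't fit.
Last Sunday of February 1996: 1996-02-25.
Last Sunday of March 1996: 1996-03-31.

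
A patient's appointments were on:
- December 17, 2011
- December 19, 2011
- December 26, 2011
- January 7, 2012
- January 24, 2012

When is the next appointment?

Intervals are 2, 7, 12, 17 days — an arithmetic progression with common difference 5.
Next gap: 22 days. January 24, 2012 + 22 days = February 15, 2012.

February 15, 2012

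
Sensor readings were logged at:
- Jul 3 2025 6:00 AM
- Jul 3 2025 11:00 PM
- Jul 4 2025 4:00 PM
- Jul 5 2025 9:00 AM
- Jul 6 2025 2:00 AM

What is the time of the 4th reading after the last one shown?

Jul 8 2025 10:00 PM

Spacing: 17, 17, 17, 17 h — constant 17 h.
Jul 6 2025 2:00 AM + 17 h = Jul 6 2025 7:00 PM.
Jul 6 2025 7:00 PM + 17 h = Jul 7 2025 12:00 PM.
Jul 7 2025 12:00 PM + 17 h = Jul 8 2025 5:00 AM.
Jul 8 2025 5:00 AM + 17 h = Jul 8 2025 10:00 PM.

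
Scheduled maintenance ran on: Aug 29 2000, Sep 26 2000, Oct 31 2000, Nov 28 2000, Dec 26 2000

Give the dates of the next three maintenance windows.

These are Tuesdays with 28, 35, 28, 28-day gaps.
Each is the final Tuesday of its month — Aug 29 2000 is past the 28th, so '4th Tuesday' doesn't fit.
January 2001 ends with Tuesday Jan 30 2001.
February 2001 ends with Tuesday Feb 27 2001.
March 2001 ends with Tuesday Mar 27 2001.

Jan 30 2001, Feb 27 2001, Mar 27 2001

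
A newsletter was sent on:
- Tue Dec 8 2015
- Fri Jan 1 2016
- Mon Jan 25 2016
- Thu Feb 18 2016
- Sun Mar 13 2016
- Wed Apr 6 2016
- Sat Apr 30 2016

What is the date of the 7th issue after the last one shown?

Every event comes 24 days after the last (24, 24, 24, 24, 24, 24).
Sat Apr 30 2016 + 24 days = Tue May 24 2016.
Tue May 24 2016 + 24 days = Fri Jun 17 2016.
Fri Jun 17 2016 + 24 days = Mon Jul 11 2016.
Mon Jul 11 2016 + 24 days = Thu Aug 4 2016.
Thu Aug 4 2016 + 24 days = Sun Aug 28 2016.
Sun Aug 28 2016 + 24 days = Wed Sep 21 2016.
Wed Sep 21 2016 + 24 days = Sat Oct 15 2016.

Sat Oct 15 2016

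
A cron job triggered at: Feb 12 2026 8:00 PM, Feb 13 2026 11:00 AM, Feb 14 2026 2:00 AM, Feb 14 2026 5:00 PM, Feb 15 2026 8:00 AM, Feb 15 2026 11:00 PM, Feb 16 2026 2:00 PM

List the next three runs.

Gaps: 15, 15, 15, 15, 15, 15 hours — each event is 15 hours after the previous one.
Feb 16 2026 2:00 PM + 15 h = Feb 17 2026 5:00 AM.
Feb 17 2026 5:00 AM + 15 h = Feb 17 2026 8:00 PM.
Feb 17 2026 8:00 PM + 15 h = Feb 18 2026 11:00 AM.

Feb 17 2026 5:00 AM, Feb 17 2026 8:00 PM, Feb 18 2026 11:00 AM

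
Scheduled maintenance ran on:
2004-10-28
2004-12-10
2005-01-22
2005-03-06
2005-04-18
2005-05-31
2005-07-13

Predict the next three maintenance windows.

2005-08-25, 2005-10-07, 2005-11-19

Gaps between consecutive events: 43, 43, 43, 43, 43, 43 days — a constant 43-day interval.
2005-07-13 + 43 days = 2005-08-25.
2005-08-25 + 43 days = 2005-10-07.
2005-10-07 + 43 days = 2005-11-19.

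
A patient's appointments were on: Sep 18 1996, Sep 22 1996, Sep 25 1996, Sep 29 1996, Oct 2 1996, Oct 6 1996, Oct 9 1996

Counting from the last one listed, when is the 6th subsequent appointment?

Gaps: 4, 3, 4, 3, 4, 3 days — not constant, but cyclic with period 2.
The events fall on every Wednesday and Sunday.
Next Sunday: Oct 13 1996.
The following Wednesday is Oct 16 1996.
The following Sunday is Oct 20 1996.
The following Wednesday is Oct 23 1996.
Next Sunday: Oct 27 1996.
The following Wednesday is Oct 30 1996.

Oct 30 1996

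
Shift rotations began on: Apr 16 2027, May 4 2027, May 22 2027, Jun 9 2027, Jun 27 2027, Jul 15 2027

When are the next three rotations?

Gaps between consecutive events: 18, 18, 18, 18, 18 days — a constant 18-day interval.
Jul 15 2027 + 18 days = Aug 2 2027.
Aug 2 2027 + 18 days = Aug 20 2027.
Aug 20 2027 + 18 days = Sep 7 2027.

Aug 2 2027, Aug 20 2027, Sep 7 2027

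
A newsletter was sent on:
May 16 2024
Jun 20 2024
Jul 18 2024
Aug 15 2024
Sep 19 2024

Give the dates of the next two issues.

All dates are Thursdays, 35, 28, 28, 35 days apart.
Specifically, the 3rd Thursday of each month.
October 2024 — 3rd Thursday is Oct 17 2024.
3rd Thursday of November 2024: Nov 21 2024.

Oct 17 2024, Nov 21 2024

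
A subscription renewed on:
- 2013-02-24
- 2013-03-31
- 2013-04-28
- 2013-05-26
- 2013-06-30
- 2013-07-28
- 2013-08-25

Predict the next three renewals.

These are Sundays with 35, 28, 28, 35, 28, 28-day gaps.
Each is the final Sunday of its month — 2013-03-31 is past the 28th, so '4th Sunday' doesn't fit.
Last Sunday of September 2013: 2013-09-29.
October 2013 ends with Sunday 2013-10-27.
November 2013 ends with Sunday 2013-11-24.

2013-09-29, 2013-10-27, 2013-11-24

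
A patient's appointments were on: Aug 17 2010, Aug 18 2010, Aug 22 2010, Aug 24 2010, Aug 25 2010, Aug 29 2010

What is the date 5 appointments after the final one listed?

Every event lands on a Tuesday or Wednesday or Sunday (gaps cycle 1, 4, 2, 1, 4).
So the schedule is: every Tuesday, Wednesday and Sunday.
The following Tuesday is Aug 31 2010.
Next Wednesday: Sep 1 2010.
The following Sunday is Sep 5 2010.
The following Tuesday is Sep 7 2010.
Next Wednesday: Sep 8 2010.

Sep 8 2010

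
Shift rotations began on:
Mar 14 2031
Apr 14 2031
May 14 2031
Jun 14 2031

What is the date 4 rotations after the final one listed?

Oct 14 2031

Gaps: 31, 30, 31 days — not constant. Every event is on the 14th of the month.
Pattern: the 14th of each month.
Next: July 2031 → Jul 14 2031.
Next: August 2031 → Aug 14 2031.
September 2031: Sep 14 2031.
October 2031: Oct 14 2031.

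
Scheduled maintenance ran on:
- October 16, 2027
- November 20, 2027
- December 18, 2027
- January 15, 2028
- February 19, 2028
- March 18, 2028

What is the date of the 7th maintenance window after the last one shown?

October 21, 2028

These are Saturdays at 28- or 35-day spacing (35, 28, 28, 35, 28).
The pattern: 3rd Saturday of the month.
April 2028 — 3rd Saturday is April 15, 2028.
May 2028 — 3rd Saturday is May 20, 2028.
3rd Saturday of June 2028: June 17, 2028.
July 2028 — 3rd Saturday is July 15, 2028.
3rd Saturday of August 2028: August 19, 2028.
3rd Saturday of September 2028: September 16, 2028.
October 2028 — 3rd Saturday is October 21, 2028.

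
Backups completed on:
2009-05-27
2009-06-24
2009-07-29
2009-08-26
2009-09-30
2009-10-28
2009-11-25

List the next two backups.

These are Wednesdays with 28, 35, 28, 35, 28, 28-day gaps.
Each is the final Wednesday of its month — 2009-07-29 is past the 28th, so '4th Wednesday' doesn't fit.
Last Wednesday of December 2009: 2009-12-30.
January 2010 ends with Wednesday 2010-01-27.

2009-12-30, 2010-01-27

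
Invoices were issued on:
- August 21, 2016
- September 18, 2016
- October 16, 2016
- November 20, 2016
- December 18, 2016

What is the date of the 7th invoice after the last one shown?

July 16, 2017

These are Sundays at 28- or 35-day spacing (28, 28, 35, 28).
The pattern: 3rd Sunday of the month.
3rd Sunday of January 2017: January 15, 2017.
3rd Sunday of February 2017: February 19, 2017.
March 2017 — 3rd Sunday is March 19, 2017.
3rd Sunday of April 2017: April 16, 2017.
3rd Sunday of May 2017: May 21, 2017.
3rd Sunday of June 2017: June 18, 2017.
3rd Sunday of July 2017: July 16, 2017.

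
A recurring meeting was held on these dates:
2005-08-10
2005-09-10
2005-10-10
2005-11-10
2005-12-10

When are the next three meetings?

Gaps: 31, 30, 31, 30 days — not constant. Every event is on the 10th of the month.
Pattern: the 10th of each month.
January 2006: 2006-01-10.
Next: February 2006 → 2006-02-10.
March 2006: 2006-03-10.

2006-01-10, 2006-02-10, 2006-03-10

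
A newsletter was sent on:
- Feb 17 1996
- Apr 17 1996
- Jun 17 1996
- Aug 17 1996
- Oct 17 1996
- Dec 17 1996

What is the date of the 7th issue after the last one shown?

Feb 17 1998

The day-of-month is always 17 (60, 61, 61, 61, 61 days between events).
So this recurs on the 17th of every 2 months.
Next: February 1997 → Feb 17 1997.
Next: April 1997 → Apr 17 1997.
Next: June 1997 → Jun 17 1997.
August 1997: Aug 17 1997.
Next: October 1997 → Oct 17 1997.
Next: December 1997 → Dec 17 1997.
February 1998: Feb 17 1998.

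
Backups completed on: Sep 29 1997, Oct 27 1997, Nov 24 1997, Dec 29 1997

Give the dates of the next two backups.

These are Mondays with 28, 28, 35-day gaps.
Each is the final Monday of its month — Sep 29 1997 is past the 28th, so '4th Monday' doesn't fit.
January 1998 ends with Monday Jan 26 1998.
February 1998 ends with Monday Feb 23 1998.

Jan 26 1998, Feb 23 1998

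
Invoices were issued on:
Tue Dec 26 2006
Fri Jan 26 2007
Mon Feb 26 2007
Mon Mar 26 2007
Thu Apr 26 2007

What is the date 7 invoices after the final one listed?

Gaps: 31, 31, 28, 31 days — not constant. Every event is on the 26th of the month.
Pattern: the 26th of each month.
Next: May 2007 → Sat May 26 2007.
Next: June 2007 → Tue Jun 26 2007.
July 2007: Thu Jul 26 2007.
Next: August 2007 → Sun Aug 26 2007.
September 2007: Wed Sep 26 2007.
October 2007: Fri Oct 26 2007.
Next: November 2007 → Mon Nov 26 2007.

Mon Nov 26 2007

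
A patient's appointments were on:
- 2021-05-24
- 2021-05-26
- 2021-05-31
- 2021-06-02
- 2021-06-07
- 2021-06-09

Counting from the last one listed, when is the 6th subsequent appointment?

The gap pattern 2, 5, 2, 5, 2 repeats every 2 events.
These are the Mondays and Wednesdays of each week.
The following Monday is 2021-06-14.
The following Wednesday is 2021-06-16.
The following Monday is 2021-06-21.
The following Wednesday is 2021-06-23.
The following Monday is 2021-06-28.
The following Wednesday is 2021-06-30.

2021-06-30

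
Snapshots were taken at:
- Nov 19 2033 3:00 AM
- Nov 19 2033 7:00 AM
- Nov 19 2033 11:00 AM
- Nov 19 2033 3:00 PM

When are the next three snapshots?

Nov 19 2033 7:00 PM, Nov 19 2033 11:00 PM, Nov 20 2033 3:00 AM

The interval is a steady 4 hours (4, 4, 4).
Nov 19 2033 3:00 PM + 4 h = Nov 19 2033 7:00 PM.
Nov 19 2033 7:00 PM + 4 h = Nov 19 2033 11:00 PM.
Nov 19 2033 11:00 PM + 4 h = Nov 20 2033 3:00 AM.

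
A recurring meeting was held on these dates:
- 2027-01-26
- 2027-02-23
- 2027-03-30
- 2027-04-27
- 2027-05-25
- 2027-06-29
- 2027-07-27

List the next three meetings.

All Tuesdays; the gaps (28, 35, 28, 28, 35, 28) vary with month length.
This is the last Tuesday of each month.
Last Tuesday of August 2027: 2027-08-31.
September 2027 ends with Tuesday 2027-09-28.
October 2027 ends with Tuesday 2027-10-26.

2027-08-31, 2027-09-28, 2027-10-26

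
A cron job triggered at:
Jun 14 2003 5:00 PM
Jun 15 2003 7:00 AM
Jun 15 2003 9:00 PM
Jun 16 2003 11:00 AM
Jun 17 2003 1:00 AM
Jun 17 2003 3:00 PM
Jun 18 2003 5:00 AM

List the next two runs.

Jun 18 2003 7:00 PM, Jun 19 2003 9:00 AM

The interval is a steady 14 hours (14, 14, 14, 14, 14, 14).
Jun 18 2003 5:00 AM + 14 h = Jun 18 2003 7:00 PM.
Jun 18 2003 7:00 PM + 14 h = Jun 19 2003 9:00 AM.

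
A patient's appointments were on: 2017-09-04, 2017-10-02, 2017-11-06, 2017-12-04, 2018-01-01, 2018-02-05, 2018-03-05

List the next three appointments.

2018-04-02, 2018-05-07, 2018-06-04

All dates are Mondays, 28, 35, 28, 28, 35, 28 days apart.
Specifically, the 1st Monday of each month.
April 2018 — 1st Monday is 2018-04-02.
May 2018 — 1st Monday is 2018-05-07.
1st Monday of June 2018: 2018-06-04.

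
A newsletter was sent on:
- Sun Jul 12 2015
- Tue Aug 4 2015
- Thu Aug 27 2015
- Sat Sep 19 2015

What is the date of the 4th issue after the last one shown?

Sun Dec 20 2015

The spacing is 23, 23, 23 days — always 23 days.
Sat Sep 19 2015 + 23 days = Mon Oct 12 2015.
Mon Oct 12 2015 + 23 days = Wed Nov 4 2015.
Wed Nov 4 2015 + 23 days = Fri Nov 27 2015.
Fri Nov 27 2015 + 23 days = Sun Dec 20 2015.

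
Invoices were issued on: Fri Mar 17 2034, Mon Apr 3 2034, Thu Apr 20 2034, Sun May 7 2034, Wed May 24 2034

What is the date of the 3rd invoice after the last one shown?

Gaps between consecutive events: 17, 17, 17, 17 days — a constant 17-day interval.
Wed May 24 2034 + 17 days = Sat Jun 10 2034.
Sat Jun 10 2034 + 17 days = Tue Jun 27 2034.
Tue Jun 27 2034 + 17 days = Fri Jul 14 2034.

Fri Jul 14 2034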